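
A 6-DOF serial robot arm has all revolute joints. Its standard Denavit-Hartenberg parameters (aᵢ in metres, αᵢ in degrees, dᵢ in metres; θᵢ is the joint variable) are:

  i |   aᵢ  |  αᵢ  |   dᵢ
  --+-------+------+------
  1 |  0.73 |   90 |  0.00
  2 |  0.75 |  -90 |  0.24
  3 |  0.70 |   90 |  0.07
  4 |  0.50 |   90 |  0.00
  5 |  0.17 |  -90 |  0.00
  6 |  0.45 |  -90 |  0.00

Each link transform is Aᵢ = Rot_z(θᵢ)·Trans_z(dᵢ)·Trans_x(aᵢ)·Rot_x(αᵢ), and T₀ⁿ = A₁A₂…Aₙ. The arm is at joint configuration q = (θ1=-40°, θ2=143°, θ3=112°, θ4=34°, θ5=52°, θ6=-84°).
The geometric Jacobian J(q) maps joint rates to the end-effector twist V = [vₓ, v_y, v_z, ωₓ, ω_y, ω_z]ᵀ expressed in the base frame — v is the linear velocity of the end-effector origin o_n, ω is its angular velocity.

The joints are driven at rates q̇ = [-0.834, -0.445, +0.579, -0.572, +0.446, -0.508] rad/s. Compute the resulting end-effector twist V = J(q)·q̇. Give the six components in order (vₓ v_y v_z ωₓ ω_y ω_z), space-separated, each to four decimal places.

o_n = [1.0833, 0.6473, 0.1716]
J₁: ẑ×o_n = [-0.6473, 1.0833, 0.0000], ω = ẑ
J2: z=[-0.6428, -0.7660, 0.0000] o=[0.5592, -0.4692, 0.0000] → [-0.1314, 0.1103, -0.3162, -0.6428, -0.7660, 0.0000]
J3: z=[-0.4610, 0.3868, -0.7986] o=[-0.0539, -0.2681, 0.4514] → [0.6228, -1.0372, -0.8619, -0.4610, 0.3868, -0.7986]
J4: z=[-0.3264, 0.7629, 0.5580] o=[0.4914, 0.1216, 0.2376] → [-0.3438, 0.3087, -0.6232, -0.3264, 0.7629, 0.5580]
J5: z=[0.8436, -0.0311, 0.5360] o=[0.7046, 0.4444, -0.0791] → [-0.1165, -0.0085, 0.1829, 0.8436, -0.0311, 0.5360]
J6: z=[-0.5369, -0.0391, 0.8427] o=[0.7055, 0.6142, -0.0707] → [-0.0374, 0.4484, -0.0030, -0.5369, -0.0391, 0.8427]
V = J·q̇ = [1.1226, -1.9612, 0.0812, 0.8548, 0.1345, -1.8046]

1.1226 -1.9612 0.0812 0.8548 0.1345 -1.8046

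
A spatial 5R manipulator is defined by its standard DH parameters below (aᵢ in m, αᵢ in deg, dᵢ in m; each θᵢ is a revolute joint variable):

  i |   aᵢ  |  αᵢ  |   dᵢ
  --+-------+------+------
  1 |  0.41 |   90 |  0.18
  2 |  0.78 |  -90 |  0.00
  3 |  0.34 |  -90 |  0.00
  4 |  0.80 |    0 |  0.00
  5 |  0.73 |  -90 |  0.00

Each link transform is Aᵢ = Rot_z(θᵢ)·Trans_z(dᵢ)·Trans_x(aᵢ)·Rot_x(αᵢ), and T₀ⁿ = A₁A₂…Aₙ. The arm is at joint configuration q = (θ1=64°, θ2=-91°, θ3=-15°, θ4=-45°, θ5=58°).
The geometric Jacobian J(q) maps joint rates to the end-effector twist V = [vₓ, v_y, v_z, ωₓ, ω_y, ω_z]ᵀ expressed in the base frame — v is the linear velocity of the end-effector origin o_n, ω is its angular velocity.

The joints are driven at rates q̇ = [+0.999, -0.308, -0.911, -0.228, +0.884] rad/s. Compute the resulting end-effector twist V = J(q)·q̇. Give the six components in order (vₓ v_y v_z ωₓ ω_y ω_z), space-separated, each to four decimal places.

o_n = [0.7139, 0.5091, -2.1685]
J₁: ẑ×o_n = [-0.5091, 0.7139, 0.0000], ω = ẑ
J2: z=[0.8988, -0.4384, 0.0000] o=[0.1797, 0.3685, 0.1800] → [1.0295, 2.1108, 0.3605, 0.8988, -0.4384, 0.0000]
J3: z=[0.4383, 0.8987, -0.0175] o=[0.1738, 0.3563, -0.5999] → [-1.4070, 0.6781, -0.4184, 0.4383, 0.8987, -0.0175]
J4: z=[-0.8701, 0.4194, -0.2588] o=[0.2503, 0.3125, -0.9282] → [-0.4693, -1.1992, -0.3654, -0.8701, 0.4194, -0.2588]
J5: z=[-0.8701, 0.4194, -0.2588] o=[0.6257, 0.7481, -1.4844] → [-0.3487, -0.6181, 0.1710, -0.8701, 0.4194, -0.2588]
V = J·q̇ = [0.2548, -0.8277, 0.5046, -1.2469, -0.4085, 0.8451]

0.2548 -0.8277 0.5046 -1.2469 -0.4085 0.8451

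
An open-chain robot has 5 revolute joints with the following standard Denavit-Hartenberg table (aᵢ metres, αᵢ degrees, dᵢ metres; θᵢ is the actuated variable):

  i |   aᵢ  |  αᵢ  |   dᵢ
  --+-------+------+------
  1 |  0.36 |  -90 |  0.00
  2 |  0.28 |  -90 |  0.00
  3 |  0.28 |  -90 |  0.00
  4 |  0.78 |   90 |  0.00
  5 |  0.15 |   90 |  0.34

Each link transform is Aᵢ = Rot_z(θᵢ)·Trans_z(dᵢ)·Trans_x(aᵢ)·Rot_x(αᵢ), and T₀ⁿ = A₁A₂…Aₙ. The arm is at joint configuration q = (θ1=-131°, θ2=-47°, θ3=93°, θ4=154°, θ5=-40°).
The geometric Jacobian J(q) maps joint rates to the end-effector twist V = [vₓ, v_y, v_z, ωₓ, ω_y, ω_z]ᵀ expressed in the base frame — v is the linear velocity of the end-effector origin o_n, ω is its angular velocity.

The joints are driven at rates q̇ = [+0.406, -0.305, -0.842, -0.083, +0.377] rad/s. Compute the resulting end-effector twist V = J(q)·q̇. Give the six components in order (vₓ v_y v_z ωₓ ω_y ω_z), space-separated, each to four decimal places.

0.5376 0.4307 -0.2856 0.1753 0.9248 1.2656

o_n = [0.2006, -0.3328, 0.7655]
J₁: ẑ×o_n = [0.3328, 0.2006, -0.0000], ω = ẑ
J2: z=[0.7547, -0.6561, 0.0000] o=[-0.2362, -0.2717, 0.0000] → [-0.5022, -0.5777, 0.2404, 0.7547, -0.6561, 0.0000]
J3: z=[-0.4798, -0.5520, -0.6820] o=[-0.3615, -0.4158, 0.2048] → [-0.2529, -0.1142, 0.2704, -0.4798, -0.5520, -0.6820]
J4: z=[0.4863, 0.4797, -0.7304] o=[-0.5659, -0.2248, 0.1941] → [0.1952, -0.8377, -0.4202, 0.4863, 0.4797, -0.7304]
J5: z=[0.1111, 0.7951, 0.5962] o=[0.1101, -0.5143, 0.4541] → [0.1394, 0.0193, -0.0518, 0.1111, 0.7951, 0.5962]
V = J·q̇ = [0.5376, 0.4307, -0.2856, 0.1753, 0.9248, 1.2656]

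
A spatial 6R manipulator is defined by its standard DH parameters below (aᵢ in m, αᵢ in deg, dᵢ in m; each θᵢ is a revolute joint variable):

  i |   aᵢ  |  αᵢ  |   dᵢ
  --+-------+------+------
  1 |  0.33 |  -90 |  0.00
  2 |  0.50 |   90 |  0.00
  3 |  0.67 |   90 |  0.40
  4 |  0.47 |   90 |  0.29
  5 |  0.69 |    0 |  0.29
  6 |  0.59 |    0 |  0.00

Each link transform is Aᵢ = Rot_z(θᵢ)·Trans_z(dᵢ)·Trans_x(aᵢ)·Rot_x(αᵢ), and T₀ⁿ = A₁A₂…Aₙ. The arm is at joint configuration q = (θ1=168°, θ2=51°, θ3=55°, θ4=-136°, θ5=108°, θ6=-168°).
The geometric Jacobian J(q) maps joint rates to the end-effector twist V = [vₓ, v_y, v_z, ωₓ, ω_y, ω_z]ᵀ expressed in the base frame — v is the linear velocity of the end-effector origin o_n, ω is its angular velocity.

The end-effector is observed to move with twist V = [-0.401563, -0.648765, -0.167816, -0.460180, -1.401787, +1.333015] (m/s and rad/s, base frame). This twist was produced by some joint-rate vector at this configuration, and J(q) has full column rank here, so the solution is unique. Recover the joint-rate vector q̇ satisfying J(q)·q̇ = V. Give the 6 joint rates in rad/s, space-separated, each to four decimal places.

0.2840 0.7590 0.9590 -0.9920 0.1180 -0.3620

o_n = [-1.0069, 0.4093, -0.5558]
J₁: ẑ×o_n = [-0.4093, -1.0069, 0.0000], ω = ẑ
J2: z=[-0.2079, -0.9781, 0.0000] o=[-0.3228, 0.0686, 0.0000] → [0.5437, -0.1156, -0.7400, -0.2079, -0.9781, 0.0000]
J3: z=[-0.7602, 0.1616, 0.6293] o=[-0.6306, 0.1340, -0.3886] → [-0.2002, -0.3640, -0.1484, -0.7602, 0.1616, 0.6293]
J4: z=[-0.3850, 0.6682, -0.6366] o=[-1.2853, -0.2879, -0.4355] → [0.3634, -0.2235, -0.4544, -0.3850, 0.6682, -0.6366]
J5: z=[-0.1832, 0.6207, 0.7623] o=[-0.9718, 0.0987, -0.6749] → [-0.1629, -0.0049, -0.0351, -0.1832, 0.6207, 0.7623]
J6: z=[-0.1832, 0.6207, 0.7623] o=[-1.4705, 0.6297, -0.8467] → [0.3486, 0.4067, -0.2473, -0.1832, 0.6207, 0.7623]
q̇ = J⁺·V = [0.2840, 0.7590, 0.9590, -0.9920, 0.1180, -0.3620]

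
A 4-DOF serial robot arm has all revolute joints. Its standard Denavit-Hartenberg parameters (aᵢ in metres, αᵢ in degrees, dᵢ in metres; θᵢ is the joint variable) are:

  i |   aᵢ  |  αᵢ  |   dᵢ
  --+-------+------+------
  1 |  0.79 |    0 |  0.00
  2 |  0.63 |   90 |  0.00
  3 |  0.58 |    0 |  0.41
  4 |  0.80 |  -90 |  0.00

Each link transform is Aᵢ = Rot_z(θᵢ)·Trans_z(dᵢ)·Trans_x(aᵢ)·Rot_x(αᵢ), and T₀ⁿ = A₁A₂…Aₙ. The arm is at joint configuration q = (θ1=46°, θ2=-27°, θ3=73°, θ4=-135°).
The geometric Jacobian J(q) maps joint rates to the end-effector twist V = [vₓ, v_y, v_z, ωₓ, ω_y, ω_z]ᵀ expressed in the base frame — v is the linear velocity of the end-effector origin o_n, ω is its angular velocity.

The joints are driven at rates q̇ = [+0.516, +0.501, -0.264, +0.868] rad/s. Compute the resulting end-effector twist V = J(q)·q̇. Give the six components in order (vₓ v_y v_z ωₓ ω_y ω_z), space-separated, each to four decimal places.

0.2538 1.7355 0.1821 0.1966 -0.5711 1.0170

o_n = [1.7934, 0.5632, -0.1517]
J₁: ẑ×o_n = [-0.5632, 1.7934, 0.0000], ω = ẑ
J2: z=[0.0000, 0.0000, 1.0000] o=[0.5488, 0.5683, 0.0000] → [0.0051, 1.2446, -0.0000, 0.0000, 0.0000, 1.0000]
J3: z=[0.3256, -0.9455, 0.0000] o=[1.1445, 0.7734, 0.0000] → [0.1434, 0.0494, 0.5452, 0.3256, -0.9455, 0.0000]
J4: z=[0.3256, -0.9455, 0.0000] o=[1.4383, 0.4409, 0.5547] → [0.6679, 0.2300, 0.3756, 0.3256, -0.9455, 0.0000]
V = J·q̇ = [0.2538, 1.7355, 0.1821, 0.1966, -0.5711, 1.0170]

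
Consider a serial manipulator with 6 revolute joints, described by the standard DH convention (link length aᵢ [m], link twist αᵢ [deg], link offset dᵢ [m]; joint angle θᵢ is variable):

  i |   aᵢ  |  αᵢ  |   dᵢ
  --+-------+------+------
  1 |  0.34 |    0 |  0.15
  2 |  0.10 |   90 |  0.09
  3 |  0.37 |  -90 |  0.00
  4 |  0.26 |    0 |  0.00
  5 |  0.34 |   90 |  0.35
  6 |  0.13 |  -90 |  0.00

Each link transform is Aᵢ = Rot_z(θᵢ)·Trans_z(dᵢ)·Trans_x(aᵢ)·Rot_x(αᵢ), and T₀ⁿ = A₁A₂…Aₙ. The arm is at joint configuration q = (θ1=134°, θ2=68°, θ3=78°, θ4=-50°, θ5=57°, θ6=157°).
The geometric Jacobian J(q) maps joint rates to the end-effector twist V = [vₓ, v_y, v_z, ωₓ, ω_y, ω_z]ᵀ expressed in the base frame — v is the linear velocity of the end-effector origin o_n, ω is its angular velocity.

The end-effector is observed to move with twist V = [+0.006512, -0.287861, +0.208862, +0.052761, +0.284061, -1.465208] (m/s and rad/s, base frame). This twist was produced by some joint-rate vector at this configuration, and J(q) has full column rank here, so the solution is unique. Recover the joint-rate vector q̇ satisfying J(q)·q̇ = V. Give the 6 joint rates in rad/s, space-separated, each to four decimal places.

o_n = [-0.1757, 0.4549, 1.0626]
J₁: ẑ×o_n = [-0.4549, -0.1757, 0.0000], ω = ẑ
J2: z=[0.0000, 0.0000, 1.0000] o=[-0.2362, 0.2446, 0.1500] → [-0.2103, 0.0605, 0.0000, 0.0000, 0.0000, 1.0000]
J3: z=[-0.3746, 0.9272, 0.0000] o=[-0.3289, 0.2071, 0.2400] → [0.7627, 0.3082, -0.2349, -0.3746, 0.9272, 0.0000]
J4: z=[0.9069, 0.3664, 0.2079] o=[-0.4002, 0.1783, 0.6019] → [0.1113, -0.3711, 0.1686, 0.9069, 0.3664, 0.2079]
J5: z=[0.9069, 0.3664, 0.2079] o=[-0.5071, 0.3499, 0.7654] → [0.0871, -0.2007, -0.0263, 0.9069, 0.3664, 0.2079]
J6: z=[-0.3953, 0.9108, 0.1192] o=[-0.2392, 0.4135, 1.1682] → [-0.1011, -0.0342, -0.0742, -0.3953, 0.9108, 0.1192]
q̇ = J⁺·V = [-0.7610, -0.8440, -0.6070, 0.6910, -0.5100, 0.8570]

-0.7610 -0.8440 -0.6070 0.6910 -0.5100 0.8570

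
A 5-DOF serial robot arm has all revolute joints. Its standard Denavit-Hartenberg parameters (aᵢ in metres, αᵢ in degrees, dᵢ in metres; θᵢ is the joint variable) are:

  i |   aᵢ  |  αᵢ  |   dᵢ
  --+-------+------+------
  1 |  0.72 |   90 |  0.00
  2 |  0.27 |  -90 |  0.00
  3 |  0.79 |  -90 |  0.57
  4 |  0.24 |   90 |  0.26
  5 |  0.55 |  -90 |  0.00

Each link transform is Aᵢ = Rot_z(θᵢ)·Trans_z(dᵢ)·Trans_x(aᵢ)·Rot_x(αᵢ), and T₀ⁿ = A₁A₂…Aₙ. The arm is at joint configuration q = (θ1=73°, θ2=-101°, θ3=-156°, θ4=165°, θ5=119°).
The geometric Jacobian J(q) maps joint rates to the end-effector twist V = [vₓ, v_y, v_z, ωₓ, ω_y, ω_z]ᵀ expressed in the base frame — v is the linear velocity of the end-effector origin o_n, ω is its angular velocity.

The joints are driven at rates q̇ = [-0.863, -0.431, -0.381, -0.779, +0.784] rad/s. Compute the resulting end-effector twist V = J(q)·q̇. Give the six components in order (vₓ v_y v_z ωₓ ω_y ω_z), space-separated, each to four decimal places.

o_n = [1.3505, 0.9669, 0.0605]
J₁: ẑ×o_n = [-0.9669, 1.3505, 0.0000], ω = ẑ
J2: z=[0.9563, -0.2924, 0.0000] o=[0.2105, 0.6885, 0.0000] → [-0.0177, -0.0579, 0.5995, 0.9563, -0.2924, 0.0000]
J3: z=[0.2870, 0.9387, -0.1908] o=[0.1954, 0.6393, -0.2650] → [0.3681, -0.3138, -0.9902, 0.2870, 0.9387, -0.1908]
J4: z=[0.8509, -0.3413, -0.3993] o=[0.7066, 1.2121, 0.3346] → [-0.0044, -0.0238, 0.0111, 0.8509, -0.3413, -0.3993]
J5: z=[-0.1634, -0.8944, 0.4164] o=[0.8080, 1.0540, 0.0348] → [0.0132, 0.2301, 0.4994, -0.1634, -0.8944, 0.4164]
V = J·q̇ = [0.7156, -0.8220, 0.5018, -1.3125, -0.6670, -0.1528]

0.7156 -0.8220 0.5018 -1.3125 -0.6670 -0.1528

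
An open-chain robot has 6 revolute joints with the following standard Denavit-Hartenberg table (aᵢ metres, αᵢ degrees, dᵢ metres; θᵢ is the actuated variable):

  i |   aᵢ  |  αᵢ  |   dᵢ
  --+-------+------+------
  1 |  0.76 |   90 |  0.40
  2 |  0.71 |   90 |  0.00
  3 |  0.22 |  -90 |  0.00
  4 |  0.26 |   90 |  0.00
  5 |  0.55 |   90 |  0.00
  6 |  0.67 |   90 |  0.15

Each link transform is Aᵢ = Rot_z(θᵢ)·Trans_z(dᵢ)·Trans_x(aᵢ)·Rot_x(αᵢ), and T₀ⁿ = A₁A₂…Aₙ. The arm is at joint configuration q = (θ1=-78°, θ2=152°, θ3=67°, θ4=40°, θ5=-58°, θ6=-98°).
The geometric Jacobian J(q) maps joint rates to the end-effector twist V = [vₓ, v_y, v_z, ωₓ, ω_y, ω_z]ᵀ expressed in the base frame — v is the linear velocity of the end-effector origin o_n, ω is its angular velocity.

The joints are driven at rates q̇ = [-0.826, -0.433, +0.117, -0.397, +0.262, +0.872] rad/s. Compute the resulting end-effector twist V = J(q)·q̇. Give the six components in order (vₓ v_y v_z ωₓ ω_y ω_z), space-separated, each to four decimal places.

o_n = [-0.0243, 0.6347, 0.2884]
J₁: ẑ×o_n = [-0.6347, -0.0243, 0.0000], ω = ẑ
J2: z=[-0.9781, -0.2079, 0.0000] o=[0.1580, -0.7434, 0.4000] → [0.0232, -0.1092, -1.3859, -0.9781, -0.2079, 0.0000]
J3: z=[0.0976, -0.4592, 0.8829] o=[0.0277, -0.1302, 0.7333] → [-0.4710, -0.0025, 0.0508, 0.0976, -0.4592, 0.8829]
J4: z=[-0.2132, -0.8762, -0.4322] o=[-0.1862, -0.0981, 0.7737] → [0.7419, -0.1734, -0.0144, -0.2132, -0.8762, -0.4322]
J5: z=[-0.5501, -0.2579, 0.7943] o=[-0.3961, 0.0078, 0.6627] → [-0.4014, 0.0894, -0.2490, -0.5501, -0.2579, 0.7943]
J6: z=[0.7977, 0.1191, 0.5911] o=[-0.5320, 0.5351, 0.7398] → [-0.1126, 0.6602, 0.0190, 0.7977, 0.1191, 0.5911]
V = J·q̇ = [-0.0388, 0.7351, 0.5630, 1.0711, 0.4205, 0.1725]

-0.0388 0.7351 0.5630 1.0711 0.4205 0.1725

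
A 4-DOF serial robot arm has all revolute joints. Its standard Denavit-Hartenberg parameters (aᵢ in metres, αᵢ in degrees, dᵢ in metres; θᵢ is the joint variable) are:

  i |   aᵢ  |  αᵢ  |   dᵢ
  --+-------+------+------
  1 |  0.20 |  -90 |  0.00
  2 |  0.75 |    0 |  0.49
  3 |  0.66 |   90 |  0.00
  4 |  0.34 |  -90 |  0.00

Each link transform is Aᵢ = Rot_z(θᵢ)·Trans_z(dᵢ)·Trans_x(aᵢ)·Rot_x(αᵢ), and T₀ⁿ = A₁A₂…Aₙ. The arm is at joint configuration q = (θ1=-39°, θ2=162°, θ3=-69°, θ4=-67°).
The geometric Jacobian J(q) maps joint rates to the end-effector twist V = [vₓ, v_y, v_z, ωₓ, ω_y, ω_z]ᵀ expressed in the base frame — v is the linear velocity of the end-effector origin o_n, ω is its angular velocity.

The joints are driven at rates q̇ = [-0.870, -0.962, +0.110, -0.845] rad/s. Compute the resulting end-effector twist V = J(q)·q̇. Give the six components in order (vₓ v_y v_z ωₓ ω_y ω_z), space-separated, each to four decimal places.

o_n = [-0.3197, 0.4867, -1.0235]
J₁: ẑ×o_n = [-0.4867, -0.3197, 0.0000], ω = ẑ
J2: z=[0.6293, 0.7771, 0.0000] o=[0.1554, -0.1259, 0.0000] → [-0.7954, 0.6441, 0.7548, 0.6293, 0.7771, 0.0000]
J3: z=[0.6293, 0.7771, 0.0000] o=[-0.0905, 0.7038, -0.2318] → [-0.6153, 0.4983, 0.0415, 0.6293, 0.7771, 0.0000]
J4: z=[0.7761, -0.6285, -0.0523] o=[-0.1174, 0.7256, -0.8909] → [0.0709, 0.1136, -0.3125, 0.7761, -0.6285, -0.0523]
V = J·q̇ = [1.0611, -0.3826, -0.4574, -1.1920, -0.1311, -0.8258]

1.0611 -0.3826 -0.4574 -1.1920 -0.1311 -0.8258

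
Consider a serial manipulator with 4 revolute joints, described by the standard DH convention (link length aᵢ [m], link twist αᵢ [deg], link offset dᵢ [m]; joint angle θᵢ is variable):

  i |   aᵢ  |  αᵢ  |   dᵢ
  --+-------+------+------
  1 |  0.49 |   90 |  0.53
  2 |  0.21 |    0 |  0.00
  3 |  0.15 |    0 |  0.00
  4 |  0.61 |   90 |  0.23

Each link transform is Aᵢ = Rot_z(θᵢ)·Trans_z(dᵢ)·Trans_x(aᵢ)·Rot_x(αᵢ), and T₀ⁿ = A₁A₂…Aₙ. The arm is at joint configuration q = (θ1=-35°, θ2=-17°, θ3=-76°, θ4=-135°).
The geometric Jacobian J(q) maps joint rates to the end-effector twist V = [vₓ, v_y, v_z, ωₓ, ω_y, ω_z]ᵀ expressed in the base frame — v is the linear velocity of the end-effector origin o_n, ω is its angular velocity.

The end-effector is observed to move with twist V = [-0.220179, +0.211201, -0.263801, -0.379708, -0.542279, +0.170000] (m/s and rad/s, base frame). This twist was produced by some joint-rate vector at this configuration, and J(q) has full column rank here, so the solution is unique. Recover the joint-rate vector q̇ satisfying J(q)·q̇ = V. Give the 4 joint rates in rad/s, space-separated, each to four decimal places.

o_n = [0.0932, -0.3460, 0.7721]
J₁: ẑ×o_n = [0.3460, 0.0932, -0.0000], ω = ẑ
J2: z=[-0.5736, -0.8192, 0.0000] o=[0.4014, -0.2811, 0.5300] → [-0.1983, 0.1389, -0.2152, -0.5736, -0.8192, 0.0000]
J3: z=[-0.5736, -0.8192, 0.0000] o=[0.5659, -0.3962, 0.4686] → [-0.2486, 0.1741, -0.4160, -0.5736, -0.8192, 0.0000]
J4: z=[-0.5736, -0.8192, 0.0000] o=[0.5595, -0.3917, 0.3188] → [-0.3713, 0.2600, -0.4082, -0.5736, -0.8192, 0.0000]
q̇ = J⁺·V = [0.1700, 0.0210, -0.3000, 0.9410]

0.1700 0.0210 -0.3000 0.9410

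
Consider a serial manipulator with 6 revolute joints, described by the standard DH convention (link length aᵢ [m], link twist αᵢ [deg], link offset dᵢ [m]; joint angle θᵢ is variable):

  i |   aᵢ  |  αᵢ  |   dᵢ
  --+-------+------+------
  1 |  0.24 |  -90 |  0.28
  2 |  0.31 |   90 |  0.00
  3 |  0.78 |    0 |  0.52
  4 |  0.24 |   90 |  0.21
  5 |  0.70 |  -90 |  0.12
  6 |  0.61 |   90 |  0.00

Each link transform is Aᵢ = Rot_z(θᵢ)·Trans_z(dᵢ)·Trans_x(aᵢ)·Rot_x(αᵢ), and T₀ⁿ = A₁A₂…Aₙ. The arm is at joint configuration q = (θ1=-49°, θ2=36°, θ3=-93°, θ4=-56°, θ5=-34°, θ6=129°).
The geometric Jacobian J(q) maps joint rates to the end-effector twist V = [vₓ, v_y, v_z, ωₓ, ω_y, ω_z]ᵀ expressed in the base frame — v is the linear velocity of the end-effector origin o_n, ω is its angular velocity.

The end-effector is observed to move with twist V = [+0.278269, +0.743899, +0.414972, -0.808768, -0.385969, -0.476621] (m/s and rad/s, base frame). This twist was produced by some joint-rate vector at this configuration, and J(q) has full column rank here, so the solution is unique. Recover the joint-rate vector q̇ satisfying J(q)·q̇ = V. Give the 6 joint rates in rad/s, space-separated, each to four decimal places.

0.3040 -0.0780 -0.5420 -0.4930 -0.8100 0.3170

o_n = [-0.6300, -1.3193, 0.7151]
J₁: ẑ×o_n = [1.3193, -0.6300, 0.0000], ω = ẑ
J2: z=[0.7547, 0.6561, 0.0000] o=[0.1575, -0.1811, 0.2800] → [0.2855, -0.3284, -0.3423, 0.7547, 0.6561, 0.0000]
J3: z=[0.3856, -0.4436, 0.8090] o=[0.3220, -0.3704, 0.0978] → [0.4938, -1.0083, -0.7882, 0.3856, -0.4436, 0.8090]
J4: z=[0.3856, -0.4436, 0.8090] o=[-0.0870, -1.0872, 0.5425] → [0.1112, -0.5059, -0.3304, 0.3856, -0.4436, 0.8090]
J5: z=[0.3735, 0.8768, 0.3027] o=[-0.2085, -1.1358, 0.8333] → [-0.0481, -0.0835, 0.3011, 0.3735, 0.8768, 0.3027]
J6: z=[-0.1521, -0.2641, 0.9524] o=[-0.8042, -0.7493, 0.8453] → [0.5772, 0.1461, 0.1327, -0.1521, -0.2641, 0.9524]
q̇ = J⁺·V = [0.3040, -0.0780, -0.5420, -0.4930, -0.8100, 0.3170]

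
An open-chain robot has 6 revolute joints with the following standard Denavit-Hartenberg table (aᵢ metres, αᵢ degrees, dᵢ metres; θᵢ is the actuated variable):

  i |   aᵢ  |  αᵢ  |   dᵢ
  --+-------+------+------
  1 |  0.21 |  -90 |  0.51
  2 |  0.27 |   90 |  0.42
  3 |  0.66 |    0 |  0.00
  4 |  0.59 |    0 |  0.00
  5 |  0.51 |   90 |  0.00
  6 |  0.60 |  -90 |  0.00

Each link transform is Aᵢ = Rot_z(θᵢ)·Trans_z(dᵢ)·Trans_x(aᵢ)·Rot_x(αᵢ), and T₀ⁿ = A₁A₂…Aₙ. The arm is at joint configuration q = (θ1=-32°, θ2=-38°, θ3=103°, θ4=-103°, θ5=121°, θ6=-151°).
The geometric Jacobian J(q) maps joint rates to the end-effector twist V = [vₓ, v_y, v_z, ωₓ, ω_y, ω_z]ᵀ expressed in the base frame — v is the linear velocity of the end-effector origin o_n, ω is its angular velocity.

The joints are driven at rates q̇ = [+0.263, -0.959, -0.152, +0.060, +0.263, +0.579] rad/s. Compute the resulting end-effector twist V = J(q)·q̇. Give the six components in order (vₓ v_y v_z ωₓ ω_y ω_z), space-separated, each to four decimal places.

-0.0469 0.4601 0.4839 -0.1078 -0.7118 0.7033

o_n = [1.3672, 0.3843, 0.7235]
J₁: ẑ×o_n = [-0.3843, 1.3672, 0.0000], ω = ẑ
J2: z=[0.5299, 0.8480, 0.0000] o=[0.1781, -0.1113, 0.5100] → [0.1811, -0.1132, -0.7458, 0.5299, 0.8480, 0.0000]
J3: z=[-0.5221, 0.3263, 0.7880] o=[0.5811, 0.1321, 0.6762] → [-0.1833, 0.6441, -0.3881, -0.5221, 0.3263, 0.7880]
J4: z=[-0.5221, 0.3263, 0.7880] o=[0.8227, 0.7395, 0.5848] → [0.3251, 0.5015, 0.0078, -0.5221, 0.3263, 0.7880]
J5: z=[-0.5221, 0.3263, 0.7880] o=[1.2169, 0.4931, 0.9481] → [0.0125, 0.0012, 0.0078, -0.5221, 0.3263, 0.7880]
J6: z=[0.8457, 0.0788, 0.5277] o=[1.2731, 0.9736, 0.7863] → [0.3060, 0.1028, -0.5058, 0.8457, 0.0788, 0.5277]
V = J·q̇ = [-0.0469, 0.4601, 0.4839, -0.1078, -0.7118, 0.7033]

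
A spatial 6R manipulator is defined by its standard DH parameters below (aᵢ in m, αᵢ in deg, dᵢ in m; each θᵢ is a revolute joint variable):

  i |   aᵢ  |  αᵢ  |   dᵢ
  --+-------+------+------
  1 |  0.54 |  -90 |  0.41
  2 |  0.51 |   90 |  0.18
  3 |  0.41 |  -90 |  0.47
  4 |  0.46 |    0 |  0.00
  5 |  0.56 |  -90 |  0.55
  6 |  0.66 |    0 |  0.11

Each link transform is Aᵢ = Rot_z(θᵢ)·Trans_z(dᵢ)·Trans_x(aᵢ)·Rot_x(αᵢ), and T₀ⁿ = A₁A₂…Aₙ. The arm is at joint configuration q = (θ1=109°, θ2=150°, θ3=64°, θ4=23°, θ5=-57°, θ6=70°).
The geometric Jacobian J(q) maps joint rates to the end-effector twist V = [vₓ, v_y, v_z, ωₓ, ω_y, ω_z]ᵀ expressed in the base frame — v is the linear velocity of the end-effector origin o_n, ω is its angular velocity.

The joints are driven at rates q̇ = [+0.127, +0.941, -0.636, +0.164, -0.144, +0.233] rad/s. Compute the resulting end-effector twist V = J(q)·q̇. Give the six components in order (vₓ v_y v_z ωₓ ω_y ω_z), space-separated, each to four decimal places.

o_n = [-1.3822, -0.7130, -0.7684]
J₁: ẑ×o_n = [0.7130, -1.3822, 0.0000], ω = ẑ
J2: z=[-0.9455, -0.3256, 0.0000] o=[-0.1758, 0.5106, 0.4100] → [0.3836, -1.1142, 0.7641, -0.9455, -0.3256, 0.0000]
J3: z=[-0.1628, 0.4728, -0.8660] o=[-0.2022, 0.0344, 0.1550] → [-1.0838, 0.8716, 0.6795, -0.1628, 0.4728, -0.8660]
J4: z=[-0.6679, 0.5933, 0.4494] o=[-0.5765, -0.0106, -0.3419] → [0.0626, -0.6470, 0.9472, -0.6679, 0.5933, 0.4494]
J5: z=[-0.6679, 0.5933, 0.4494] o=[-0.8547, -0.3715, -0.2791] → [-0.1368, -0.5639, 0.5411, -0.6679, 0.5933, 0.4494]
J6: z=[-0.2711, -0.7563, 0.5954] o=[-1.6102, -0.1996, -0.4048] → [0.5806, 0.0371, 0.3116, -0.2711, -0.7563, 0.5954]
V = J·q̇ = [1.3061, -1.7946, 0.4369, -0.8627, -0.7714, 0.8255]

1.3061 -1.7946 0.4369 -0.8627 -0.7714 0.8255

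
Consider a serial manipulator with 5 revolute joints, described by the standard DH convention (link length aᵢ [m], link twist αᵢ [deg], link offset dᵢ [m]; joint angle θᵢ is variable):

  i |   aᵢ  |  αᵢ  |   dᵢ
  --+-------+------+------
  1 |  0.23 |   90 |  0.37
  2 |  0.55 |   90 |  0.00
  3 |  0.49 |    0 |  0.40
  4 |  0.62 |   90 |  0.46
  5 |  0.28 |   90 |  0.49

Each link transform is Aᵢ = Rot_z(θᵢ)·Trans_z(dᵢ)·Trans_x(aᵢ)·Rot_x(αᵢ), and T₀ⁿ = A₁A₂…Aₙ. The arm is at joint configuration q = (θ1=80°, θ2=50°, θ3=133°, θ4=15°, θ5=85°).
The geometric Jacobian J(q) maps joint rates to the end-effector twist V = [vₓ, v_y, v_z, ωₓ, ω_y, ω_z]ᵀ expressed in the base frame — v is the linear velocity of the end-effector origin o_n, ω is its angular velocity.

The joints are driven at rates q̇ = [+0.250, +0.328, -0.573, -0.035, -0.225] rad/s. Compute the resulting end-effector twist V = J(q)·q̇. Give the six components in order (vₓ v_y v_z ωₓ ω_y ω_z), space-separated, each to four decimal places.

o_n = [1.2820, 0.8471, -0.4165]
J₁: ẑ×o_n = [-0.8471, 1.2820, 0.0000], ω = ẑ
J2: z=[0.9848, -0.1736, 0.0000] o=[0.0399, 0.2265, 0.3700] → [0.1366, 0.7745, 0.8268, 0.9848, -0.1736, 0.0000]
J3: z=[0.1330, 0.7544, -0.6428] o=[0.1013, 0.5747, 0.7913] → [-0.7361, -0.5982, -0.8544, 0.1330, 0.7544, -0.6428]
J4: z=[0.1330, 0.7544, -0.6428] o=[0.4702, 0.6027, 0.2782] → [-0.3670, -0.4294, -0.5799, 0.1330, 0.7544, -0.6428]
J5: z=[0.8943, 0.1882, 0.4059] o=[0.7962, 0.5598, -0.4202] → [-0.1159, 0.1938, 0.1655, 0.8943, 0.1882, 0.4059]
V = J·q̇ = [0.2937, 0.8887, 0.7438, 0.0409, -0.5580, 0.5495]

0.2937 0.8887 0.7438 0.0409 -0.5580 0.5495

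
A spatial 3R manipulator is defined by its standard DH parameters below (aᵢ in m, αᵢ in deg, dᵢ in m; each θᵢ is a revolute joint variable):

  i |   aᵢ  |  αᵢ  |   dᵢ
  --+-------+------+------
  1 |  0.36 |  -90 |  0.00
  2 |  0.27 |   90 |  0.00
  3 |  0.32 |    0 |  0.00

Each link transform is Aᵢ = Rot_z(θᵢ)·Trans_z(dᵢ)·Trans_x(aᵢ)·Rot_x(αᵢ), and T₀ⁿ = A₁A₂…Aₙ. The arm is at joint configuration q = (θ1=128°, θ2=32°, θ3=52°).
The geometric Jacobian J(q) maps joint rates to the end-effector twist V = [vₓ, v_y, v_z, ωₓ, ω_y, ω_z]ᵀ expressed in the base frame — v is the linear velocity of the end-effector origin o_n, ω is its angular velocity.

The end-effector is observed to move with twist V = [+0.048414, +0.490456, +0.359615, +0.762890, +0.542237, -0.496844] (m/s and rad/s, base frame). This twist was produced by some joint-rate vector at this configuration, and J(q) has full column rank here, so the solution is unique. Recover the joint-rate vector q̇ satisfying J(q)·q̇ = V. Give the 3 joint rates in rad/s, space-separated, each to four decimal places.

-0.4290 -0.9350 -0.0800

o_n = [-0.6642, 0.4405, -0.2475]
J₁: ẑ×o_n = [-0.4405, -0.6642, 0.0000], ω = ẑ
J2: z=[-0.7880, -0.6157, 0.0000] o=[-0.2216, 0.2837, 0.0000] → [0.1524, -0.1950, -0.3960, -0.7880, -0.6157, 0.0000]
J3: z=[-0.3263, 0.4176, 0.8480] o=[-0.3626, 0.4641, -0.1431] → [-0.0236, -0.2898, 0.1336, -0.3263, 0.4176, 0.8480]
q̇ = J⁺·V = [-0.4290, -0.9350, -0.0800]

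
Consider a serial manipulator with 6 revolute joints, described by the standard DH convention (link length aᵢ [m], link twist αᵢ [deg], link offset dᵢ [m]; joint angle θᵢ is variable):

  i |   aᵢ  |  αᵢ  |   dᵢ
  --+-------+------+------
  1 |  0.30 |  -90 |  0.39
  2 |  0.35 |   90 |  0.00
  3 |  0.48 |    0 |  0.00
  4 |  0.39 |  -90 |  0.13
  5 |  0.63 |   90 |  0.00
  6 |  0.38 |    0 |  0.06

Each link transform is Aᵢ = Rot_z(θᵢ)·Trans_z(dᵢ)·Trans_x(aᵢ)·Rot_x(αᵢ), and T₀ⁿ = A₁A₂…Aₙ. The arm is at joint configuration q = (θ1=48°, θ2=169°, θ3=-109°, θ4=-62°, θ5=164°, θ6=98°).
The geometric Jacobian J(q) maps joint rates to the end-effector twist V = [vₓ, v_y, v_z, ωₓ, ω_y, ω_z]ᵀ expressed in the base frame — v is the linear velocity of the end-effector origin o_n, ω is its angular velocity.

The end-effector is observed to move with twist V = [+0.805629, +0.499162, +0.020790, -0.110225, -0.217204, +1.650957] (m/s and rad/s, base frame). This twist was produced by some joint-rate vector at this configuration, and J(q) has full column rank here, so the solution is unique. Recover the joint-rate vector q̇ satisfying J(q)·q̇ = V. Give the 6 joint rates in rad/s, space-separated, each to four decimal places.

o_n = [0.5238, -0.6173, 0.3990]
J₁: ẑ×o_n = [0.6173, 0.5238, -0.0000], ω = ẑ
J2: z=[-0.7431, 0.6691, 0.0000] o=[0.2007, 0.2229, 0.3900] → [0.0060, 0.0067, 0.4082, -0.7431, 0.6691, 0.0000]
J3: z=[0.1277, 0.1418, -0.9816] o=[-0.0292, -0.0324, 0.3232] → [-0.5634, -0.5525, -0.1531, 0.1277, 0.1418, -0.9816]
J4: z=[0.1277, 0.1418, -0.9816] o=[0.4108, -0.2221, 0.3530] → [-0.3814, -0.1169, -0.0665, 0.1277, 0.1418, -0.9816]
J5: z=[0.6312, -0.7750, -0.0298] o=[0.7257, 0.0365, 0.2989] → [-0.0971, -0.0572, -0.5692, 0.6312, -0.7750, -0.0298]
J6: z=[0.0881, 0.0334, 0.9955] o=[0.2403, -0.3610, 0.3553] → [0.2566, 0.2785, -0.0321, 0.0881, 0.0334, 0.9955]
q̇ = J⁺·V = [0.6750, 0.1320, -0.1080, -0.9420, 0.2000, -0.0490]

0.6750 0.1320 -0.1080 -0.9420 0.2000 -0.0490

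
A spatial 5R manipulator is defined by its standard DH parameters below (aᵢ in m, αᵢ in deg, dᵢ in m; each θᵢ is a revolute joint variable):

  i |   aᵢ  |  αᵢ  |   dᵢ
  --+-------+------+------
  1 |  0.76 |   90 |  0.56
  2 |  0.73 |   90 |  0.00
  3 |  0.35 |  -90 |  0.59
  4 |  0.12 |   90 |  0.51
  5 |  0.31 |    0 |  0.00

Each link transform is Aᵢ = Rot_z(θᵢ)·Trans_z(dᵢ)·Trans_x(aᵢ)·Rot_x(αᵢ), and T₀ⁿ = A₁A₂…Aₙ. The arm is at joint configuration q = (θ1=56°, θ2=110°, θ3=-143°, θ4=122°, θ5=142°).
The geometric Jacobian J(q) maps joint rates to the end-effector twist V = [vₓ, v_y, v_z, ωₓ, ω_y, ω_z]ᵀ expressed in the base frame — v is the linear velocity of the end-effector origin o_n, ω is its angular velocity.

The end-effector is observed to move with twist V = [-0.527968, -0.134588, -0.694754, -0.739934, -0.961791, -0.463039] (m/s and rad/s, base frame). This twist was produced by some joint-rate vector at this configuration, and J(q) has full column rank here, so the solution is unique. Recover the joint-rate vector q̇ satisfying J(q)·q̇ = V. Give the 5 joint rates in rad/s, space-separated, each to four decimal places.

o_n = [-0.0379, 1.3923, 1.5681]
J₁: ẑ×o_n = [-1.3923, -0.0379, 0.0000], ω = ẑ
J2: z=[0.8290, -0.5592, 0.0000] o=[0.4250, 0.6301, 0.5600] → [-0.5637, -0.8357, 0.3731, 0.8290, -0.5592, 0.0000]
J3: z=[0.5255, 0.7790, 0.3420] o=[0.2854, 0.4231, 1.2460] → [-0.0806, -0.2798, 0.7611, 0.5255, 0.7790, 0.3420]
J4: z=[-0.7772, 0.2759, 0.5655] o=[0.4742, 1.0798, 1.1851] → [-0.0711, 0.0080, -0.1016, -0.7772, 0.2759, 0.5655]
J5: z=[-0.5720, 0.0646, -0.8177] o=[0.0464, 1.1054, 1.4864] → [0.2399, 0.1156, -0.1587, -0.5720, 0.0646, -0.8177]
q̇ = J⁺·V = [0.3130, 0.5900, -0.9960, 0.3420, 0.7690]

0.3130 0.5900 -0.9960 0.3420 0.7690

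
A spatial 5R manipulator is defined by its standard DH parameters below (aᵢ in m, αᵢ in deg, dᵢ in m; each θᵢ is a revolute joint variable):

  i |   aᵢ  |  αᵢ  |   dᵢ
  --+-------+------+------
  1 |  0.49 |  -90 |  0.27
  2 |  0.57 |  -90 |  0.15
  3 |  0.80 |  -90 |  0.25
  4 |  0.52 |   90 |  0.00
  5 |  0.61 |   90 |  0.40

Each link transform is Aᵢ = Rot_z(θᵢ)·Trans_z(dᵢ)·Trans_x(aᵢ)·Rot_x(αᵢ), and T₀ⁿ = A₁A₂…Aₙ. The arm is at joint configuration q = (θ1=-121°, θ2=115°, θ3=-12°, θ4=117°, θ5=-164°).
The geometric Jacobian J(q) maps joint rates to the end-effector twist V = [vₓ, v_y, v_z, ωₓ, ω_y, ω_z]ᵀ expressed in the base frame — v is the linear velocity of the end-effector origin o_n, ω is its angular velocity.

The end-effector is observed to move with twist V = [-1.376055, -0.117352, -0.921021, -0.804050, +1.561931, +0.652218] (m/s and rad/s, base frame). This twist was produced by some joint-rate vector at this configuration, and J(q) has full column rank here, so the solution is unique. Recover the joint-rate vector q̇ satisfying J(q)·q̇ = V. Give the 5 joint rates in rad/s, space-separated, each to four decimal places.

0.9840 -0.6960 0.9580 0.9240 0.5730

o_n = [0.6573, 0.0043, -1.2129]
J₁: ẑ×o_n = [-0.0043, 0.6573, 0.0000], ω = ẑ
J2: z=[0.8572, -0.5150, 0.0000] o=[-0.2524, -0.4200, 0.2700] → [0.7637, 1.2711, 0.8322, 0.8572, -0.5150, 0.0000]
J3: z=[0.4668, 0.7769, 0.4226] o=[0.0003, -0.2908, -0.2466] → [-0.8754, 0.7287, -0.3726, 0.4668, 0.7769, 0.4226]
J4: z=[-0.7932, 0.5791, -0.1884] o=[0.4299, 0.1012, -0.8501] → [-0.2283, -0.3306, -0.0548, -0.7932, 0.5791, -0.1884]
J5: z=[0.1366, -0.1324, -0.9817] o=[0.1213, -0.3171, -0.8367] → [0.3653, -0.4748, 0.1148, 0.1366, -0.1324, -0.9817]
q̇ = J⁺·V = [0.9840, -0.6960, 0.9580, 0.9240, 0.5730]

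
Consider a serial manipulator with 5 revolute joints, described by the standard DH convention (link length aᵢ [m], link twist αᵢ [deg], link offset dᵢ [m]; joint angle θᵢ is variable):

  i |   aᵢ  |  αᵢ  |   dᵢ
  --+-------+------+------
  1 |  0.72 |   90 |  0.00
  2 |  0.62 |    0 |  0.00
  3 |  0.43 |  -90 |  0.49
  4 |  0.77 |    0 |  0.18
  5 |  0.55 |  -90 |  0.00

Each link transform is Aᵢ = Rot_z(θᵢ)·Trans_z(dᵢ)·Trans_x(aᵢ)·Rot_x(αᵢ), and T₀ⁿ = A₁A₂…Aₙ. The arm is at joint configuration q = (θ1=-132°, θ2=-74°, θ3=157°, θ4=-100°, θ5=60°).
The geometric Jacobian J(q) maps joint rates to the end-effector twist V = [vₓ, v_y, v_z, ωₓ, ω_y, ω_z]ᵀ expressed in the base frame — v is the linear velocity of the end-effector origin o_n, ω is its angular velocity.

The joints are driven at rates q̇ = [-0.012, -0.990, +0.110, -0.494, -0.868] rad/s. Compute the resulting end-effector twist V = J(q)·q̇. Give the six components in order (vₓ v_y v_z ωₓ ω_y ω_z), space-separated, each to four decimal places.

-0.3393 0.3963 -0.9387 -0.2506 -1.5935 -0.1780

o_n = [-1.7255, 0.4775, 0.1382]
J₁: ẑ×o_n = [-0.4775, -1.7255, 0.0000], ω = ẑ
J2: z=[-0.7431, 0.6691, 0.0000] o=[-0.4818, -0.5351, 0.0000] → [0.0925, 0.1027, 0.0797, -0.7431, 0.6691, 0.0000]
J3: z=[-0.7431, 0.6691, 0.0000] o=[-0.5961, -0.6621, -0.5960] → [0.4913, 0.5456, -0.0912, -0.7431, 0.6691, 0.0000]
J4: z=[0.6641, 0.7376, 0.1219] o=[-0.9953, -0.3731, -0.1692] → [0.1231, -0.2931, 1.1035, 0.6641, 0.7376, 0.1219]
J5: z=[0.6641, 0.7376, 0.1219] o=[-1.4284, 0.2791, -0.2800] → [0.2843, -0.3139, 0.3509, 0.6641, 0.7376, 0.1219]
V = J·q̇ = [-0.3393, 0.3963, -0.9387, -0.2506, -1.5935, -0.1780]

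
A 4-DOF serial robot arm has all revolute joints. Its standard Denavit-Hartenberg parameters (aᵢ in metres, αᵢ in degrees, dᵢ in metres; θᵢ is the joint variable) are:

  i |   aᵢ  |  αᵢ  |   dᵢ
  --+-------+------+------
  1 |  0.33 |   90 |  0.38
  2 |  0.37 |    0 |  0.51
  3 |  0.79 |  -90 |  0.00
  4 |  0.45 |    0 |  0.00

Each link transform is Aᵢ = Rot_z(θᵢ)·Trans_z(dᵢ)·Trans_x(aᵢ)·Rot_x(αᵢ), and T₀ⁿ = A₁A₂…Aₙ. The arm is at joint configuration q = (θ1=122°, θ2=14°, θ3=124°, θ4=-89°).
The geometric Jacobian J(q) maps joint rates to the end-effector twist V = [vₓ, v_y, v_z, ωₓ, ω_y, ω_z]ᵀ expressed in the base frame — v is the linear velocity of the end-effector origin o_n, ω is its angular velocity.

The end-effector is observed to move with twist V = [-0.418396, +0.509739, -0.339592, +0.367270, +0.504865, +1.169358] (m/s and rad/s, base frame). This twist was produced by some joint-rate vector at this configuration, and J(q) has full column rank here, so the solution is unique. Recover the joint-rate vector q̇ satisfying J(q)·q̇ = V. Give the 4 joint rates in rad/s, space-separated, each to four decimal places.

0.9100 0.3030 0.2760 -0.3490

o_n = [0.7631, 0.5902, 1.0034]
J₁: ẑ×o_n = [-0.5902, 0.7631, 0.0000], ω = ẑ
J2: z=[0.8480, 0.5299, 0.0000] o=[-0.1749, 0.2799, 0.3800] → [0.3303, -0.5287, -0.2339, 0.8480, 0.5299, 0.0000]
J3: z=[0.8480, 0.5299, 0.0000] o=[0.0674, 0.8546, 0.4695] → [0.2829, -0.4527, -0.5929, 0.8480, 0.5299, 0.0000]
J4: z=[0.3546, -0.5675, -0.7431] o=[0.3785, 0.3567, 0.9981] → [0.1705, -0.2877, 0.3011, 0.3546, -0.5675, -0.7431]
q̇ = J⁺·V = [0.9100, 0.3030, 0.2760, -0.3490]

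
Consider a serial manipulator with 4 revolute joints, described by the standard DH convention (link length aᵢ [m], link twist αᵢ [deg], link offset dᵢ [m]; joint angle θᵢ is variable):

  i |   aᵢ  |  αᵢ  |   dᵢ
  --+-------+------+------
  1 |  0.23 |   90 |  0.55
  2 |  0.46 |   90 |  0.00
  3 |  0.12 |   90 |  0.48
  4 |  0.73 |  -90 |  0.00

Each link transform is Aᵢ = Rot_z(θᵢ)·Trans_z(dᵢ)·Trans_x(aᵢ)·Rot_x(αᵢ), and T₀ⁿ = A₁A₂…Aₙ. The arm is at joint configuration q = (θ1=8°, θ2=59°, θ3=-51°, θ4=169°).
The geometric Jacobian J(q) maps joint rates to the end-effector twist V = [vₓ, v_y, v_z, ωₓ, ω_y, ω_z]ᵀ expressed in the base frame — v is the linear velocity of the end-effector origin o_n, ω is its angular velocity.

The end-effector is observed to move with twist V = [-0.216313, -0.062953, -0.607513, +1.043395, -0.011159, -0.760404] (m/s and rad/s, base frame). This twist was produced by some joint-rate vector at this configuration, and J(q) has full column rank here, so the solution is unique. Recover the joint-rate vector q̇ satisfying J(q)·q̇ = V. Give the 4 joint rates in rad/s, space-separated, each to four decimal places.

o_n = [0.8611, -0.3472, 0.3035]
J₁: ẑ×o_n = [0.3472, 0.8611, -0.0000], ω = ẑ
J2: z=[0.1392, -0.9903, 0.0000] o=[0.2278, 0.0320, 0.5500] → [0.2441, 0.0343, 0.5744, 0.1392, -0.9903, 0.0000]
J3: z=[0.8488, 0.1193, -0.5150] o=[0.4624, 0.0650, 0.9443] → [-0.2887, 0.3386, -0.3974, 0.8488, 0.1193, -0.5150]
J4: z=[-0.4839, 0.5675, -0.6661] o=[0.8953, 0.2200, 0.7618] → [-0.6379, -0.1990, 0.2939, -0.4839, 0.5675, -0.6661]
q̇ = J⁺·V = [-0.5630, -0.1370, 0.9860, -0.4660]

-0.5630 -0.1370 0.9860 -0.4660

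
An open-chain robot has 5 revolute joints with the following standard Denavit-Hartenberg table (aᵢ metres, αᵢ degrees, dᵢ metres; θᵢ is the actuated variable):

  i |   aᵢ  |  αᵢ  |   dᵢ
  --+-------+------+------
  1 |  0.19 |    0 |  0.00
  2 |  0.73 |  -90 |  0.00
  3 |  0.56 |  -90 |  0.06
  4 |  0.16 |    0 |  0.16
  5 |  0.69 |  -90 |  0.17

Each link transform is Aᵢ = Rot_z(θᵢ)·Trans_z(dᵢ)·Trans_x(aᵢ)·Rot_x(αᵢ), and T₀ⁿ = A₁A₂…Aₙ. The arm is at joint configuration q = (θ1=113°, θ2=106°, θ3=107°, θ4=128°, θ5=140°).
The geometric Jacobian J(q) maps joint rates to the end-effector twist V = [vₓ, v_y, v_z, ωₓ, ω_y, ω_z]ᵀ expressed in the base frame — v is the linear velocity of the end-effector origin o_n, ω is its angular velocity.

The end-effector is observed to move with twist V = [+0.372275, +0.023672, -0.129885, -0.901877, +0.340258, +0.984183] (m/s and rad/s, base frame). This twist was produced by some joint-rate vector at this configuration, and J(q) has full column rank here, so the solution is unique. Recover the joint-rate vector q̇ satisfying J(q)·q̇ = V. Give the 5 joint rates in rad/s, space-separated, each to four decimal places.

0.3360 0.7970 -0.8320 -0.8010 0.2920

o_n = [0.0955, -0.4900, -0.3218]
J₁: ẑ×o_n = [0.4900, 0.0955, -0.0000], ω = ẑ
J2: z=[0.0000, 0.0000, 1.0000] o=[-0.0742, 0.1749, 0.0000] → [0.6649, 0.1697, -0.0000, 0.0000, 0.0000, 1.0000]
J3: z=[0.6293, -0.7771, 0.0000] o=[-0.6416, -0.2845, 0.0000] → [0.2501, 0.2025, 0.4435, 0.6293, -0.7771, 0.0000]
J4: z=[0.7432, 0.6018, 0.2924] o=[-0.4766, -0.2281, -0.5355] → [0.2052, 0.0084, -0.5389, 0.7432, 0.6018, 0.2924]
J5: z=[0.7432, 0.6018, 0.2924] o=[-0.4594, -0.0519, -0.3945] → [0.1718, 0.1082, -0.6594, 0.7432, 0.6018, 0.2924]
q̇ = J⁺·V = [0.3360, 0.7970, -0.8320, -0.8010, 0.2920]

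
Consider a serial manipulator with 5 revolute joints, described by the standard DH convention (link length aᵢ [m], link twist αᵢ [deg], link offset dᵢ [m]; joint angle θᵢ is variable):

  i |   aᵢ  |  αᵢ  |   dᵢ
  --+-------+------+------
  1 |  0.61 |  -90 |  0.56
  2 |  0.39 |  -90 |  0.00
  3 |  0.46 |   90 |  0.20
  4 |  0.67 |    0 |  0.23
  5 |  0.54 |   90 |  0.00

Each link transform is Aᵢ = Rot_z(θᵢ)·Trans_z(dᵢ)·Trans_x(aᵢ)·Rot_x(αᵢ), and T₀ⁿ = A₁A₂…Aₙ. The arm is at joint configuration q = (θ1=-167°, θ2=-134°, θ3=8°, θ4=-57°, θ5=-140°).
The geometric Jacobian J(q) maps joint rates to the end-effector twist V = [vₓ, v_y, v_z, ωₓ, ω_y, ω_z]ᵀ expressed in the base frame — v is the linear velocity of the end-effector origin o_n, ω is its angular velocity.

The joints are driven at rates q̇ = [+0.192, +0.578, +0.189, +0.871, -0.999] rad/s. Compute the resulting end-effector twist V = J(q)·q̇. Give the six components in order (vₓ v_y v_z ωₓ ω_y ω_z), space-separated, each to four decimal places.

-0.1163 0.1197 1.0318 -0.0430 -0.4730 0.3105

o_n = [0.0826, -0.1706, 0.9416]
J₁: ẑ×o_n = [0.1706, 0.0826, -0.0000], ω = ẑ
J2: z=[0.2250, -0.9744, 0.0000] o=[-0.5944, -0.1372, 0.5600] → [-0.3718, -0.0858, 0.6521, 0.2250, -0.9744, 0.0000]
J3: z=[-0.7009, -0.1618, 0.6947] o=[-0.3304, -0.0763, 0.8405] → [0.0492, 0.3577, 0.1330, -0.7009, -0.1618, 0.6947]
J4: z=[0.3170, -0.9431, 0.1001] o=[-0.1767, 0.0249, 1.3072] → [0.3643, 0.1418, 0.1826, 0.3170, -0.9431, 0.1001]
J5: z=[0.3170, -0.9431, 0.1001] o=[0.5233, 0.0049, 1.1998] → [0.2611, 0.0377, -0.4712, 0.3170, -0.9431, 0.1001]
V = J·q̇ = [-0.1163, 0.1197, 1.0318, -0.0430, -0.4730, 0.3105]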